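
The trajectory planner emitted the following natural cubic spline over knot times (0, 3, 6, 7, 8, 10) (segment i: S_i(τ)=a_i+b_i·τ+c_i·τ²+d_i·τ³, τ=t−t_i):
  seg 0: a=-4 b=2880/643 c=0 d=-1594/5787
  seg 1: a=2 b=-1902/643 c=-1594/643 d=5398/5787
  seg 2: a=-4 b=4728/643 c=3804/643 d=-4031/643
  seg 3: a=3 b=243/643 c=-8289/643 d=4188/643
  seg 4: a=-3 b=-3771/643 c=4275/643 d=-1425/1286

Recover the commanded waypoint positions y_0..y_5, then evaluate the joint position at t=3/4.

y_0=-4 y_1=2 y_2=-4 y_3=3 y_4=-3 y_5=3
S(3/4) = -15575/20576

y_0 = S_0(0) = a_0 = -4
y_1 = S_1(0) = a_1 = 2
y_2 = S_2(0) = a_2 = -4
y_3 = S_3(0) = a_3 = 3
y_4 = S_4(0) = a_4 = -3
y_5 = S_4(2) = 3
t_q=3/4 is in segment 0 (τ=3/4); S_0(τ)=-15575/20576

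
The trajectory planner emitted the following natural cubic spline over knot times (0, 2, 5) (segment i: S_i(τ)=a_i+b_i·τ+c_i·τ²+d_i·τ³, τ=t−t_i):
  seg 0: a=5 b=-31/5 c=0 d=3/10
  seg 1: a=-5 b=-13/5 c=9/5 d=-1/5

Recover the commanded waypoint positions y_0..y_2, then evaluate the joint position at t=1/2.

y_0=5 y_1=-5 y_2=-2
S(1/2) = 31/16

y_0 = S_0(0) = a_0 = 5
y_1 = S_1(0) = a_1 = -5
y_2 = S_1(3) = -2
t_q=1/2 is in segment 0 (τ=1/2); S_0(τ)=31/16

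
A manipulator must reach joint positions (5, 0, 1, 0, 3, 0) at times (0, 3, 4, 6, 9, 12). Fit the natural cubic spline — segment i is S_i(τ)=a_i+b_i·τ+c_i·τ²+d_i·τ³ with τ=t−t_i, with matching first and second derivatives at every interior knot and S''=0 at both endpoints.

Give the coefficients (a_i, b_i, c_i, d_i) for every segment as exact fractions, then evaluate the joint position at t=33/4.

  seg 0: a=5 b=-9095/3222 c=0 d=3725/28998
  seg 1: a=0 b=1040/1611 c=3725/3222 d=-287/358
  seg 2: a=1 b=1781/3222 c=-2012/1611 d=194/537
  seg 3: a=0 b=-347/3222 c=1480/1611 d=-5311/28998
  seg 4: a=3 b=740/1611 c=-2351/3222 d=2351/28998
S(33/4) = 53209/22912

Δ: Δ0=-5/3, Δ1=1, Δ2=-1/2, Δ3=1, Δ4=-1
row 1: diag=8, rhs=16; c'=1/8, d'=2
row 2: denom=6−1·1/8=47/8; d'=(-9−1·2)/(47/8)=-88/47
row 3: denom=10−2·16/47=438/47; d'=(9−2·-88/47)/(438/47)=599/438
row 4: denom=12−3·47/146=1611/146; d'=(-12−3·599/438)/(1611/146)=-2351/1611
back: M4=-2351/1611
back: M3=599/438−47/146·-2351/1611=2960/1611
back: M2=-88/47−16/47·2960/1611=-4024/1611
back: M1=2−1/8·-4024/1611=3725/1611
M: M0=0, M1=3725/1611, M2=-4024/1611, M3=2960/1611, M4=-2351/1611, M5=0
seg 0: a=5, c=M0/2=0, d=(M1−M0)/(6·3)=3725/28998, b=Δ0−h0·(2M0+M1)/6=-9095/3222
seg 1: a=0, c=M1/2=3725/3222, d=(M2−M1)/(6·1)=-287/358, b=Δ1−h1·(2M1+M2)/6=1040/1611
seg 2: a=1, c=M2/2=-2012/1611, d=(M3−M2)/(6·2)=194/537, b=Δ2−h2·(2M2+M3)/6=1781/3222
seg 3: a=0, c=M3/2=1480/1611, d=(M4−M3)/(6·3)=-5311/28998, b=Δ3−h3·(2M3+M4)/6=-347/3222
seg 4: a=3, c=M4/2=-2351/3222, d=(M5−M4)/(6·3)=2351/28998, b=Δ4−h4·(2M4+M5)/6=740/1611
t_q=33/4 → seg 3, τ=9/4; S=0+-347/3222·τ+1480/1611·τ²+-5311/28998·τ³=53209/22912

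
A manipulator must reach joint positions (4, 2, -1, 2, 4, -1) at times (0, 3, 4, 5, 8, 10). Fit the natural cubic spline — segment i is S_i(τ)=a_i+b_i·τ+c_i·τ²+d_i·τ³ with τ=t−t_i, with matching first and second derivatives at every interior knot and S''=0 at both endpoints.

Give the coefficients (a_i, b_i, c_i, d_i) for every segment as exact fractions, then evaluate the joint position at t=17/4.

Δ: Δ0=-2/3, Δ1=-3, Δ2=3, Δ3=2/3, Δ4=-5/2
row 1: diag=8, rhs=-14; c'=1/8, d'=-7/4
row 2: denom=4−1·1/8=31/8; d'=(36−1·-7/4)/(31/8)=302/31
row 3: denom=8−1·8/31=240/31; d'=(-14−1·302/31)/(240/31)=-46/15
row 4: denom=10−3·31/80=707/80; d'=(-19−3·-46/15)/(707/80)=-112/101
back: M4=-112/101
back: M3=-46/15−31/80·-112/101=-799/303
back: M2=302/31−8/31·-799/303=3158/303
back: M1=-7/4−1/8·3158/303=-925/303
M: M0=0, M1=-925/303, M2=3158/303, M3=-799/303, M4=-112/101, M5=0
seg 0: a=4, c=M0/2=0, d=(M1−M0)/(6·3)=-925/5454, b=Δ0−h0·(2M0+M1)/6=521/606
seg 1: a=2, c=M1/2=-925/606, d=(M2−M1)/(6·1)=1361/606, b=Δ1−h1·(2M1+M2)/6=-1127/303
seg 2: a=-1, c=M2/2=1579/303, d=(M3−M2)/(6·1)=-1319/606, b=Δ2−h2·(2M2+M3)/6=-7/202
seg 3: a=2, c=M3/2=-799/606, d=(M4−M3)/(6·3)=463/5454, b=Δ3−h3·(2M3+M4)/6=1169/303
seg 4: a=4, c=M4/2=-56/101, d=(M5−M4)/(6·2)=28/303, b=Δ4−h4·(2M4+M5)/6=-1067/606
t_q=17/4 → seg 2, τ=1/4; S=-1+-7/202·τ+1579/303·τ²+-1319/606·τ³=-9269/12928

  seg 0: a=4 b=521/606 c=0 d=-925/5454
  seg 1: a=2 b=-1127/303 c=-925/606 d=1361/606
  seg 2: a=-1 b=-7/202 c=1579/303 d=-1319/606
  seg 3: a=2 b=1169/303 c=-799/606 d=463/5454
  seg 4: a=4 b=-1067/606 c=-56/101 d=28/303
S(17/4) = -9269/12928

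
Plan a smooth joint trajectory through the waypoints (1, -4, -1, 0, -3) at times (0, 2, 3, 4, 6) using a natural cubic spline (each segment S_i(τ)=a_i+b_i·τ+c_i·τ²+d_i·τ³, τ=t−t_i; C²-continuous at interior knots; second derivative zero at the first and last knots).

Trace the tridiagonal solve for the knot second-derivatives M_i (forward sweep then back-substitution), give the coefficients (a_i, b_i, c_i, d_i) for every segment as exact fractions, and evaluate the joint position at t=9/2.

Δ: Δ0=-5/2, Δ1=3, Δ2=1, Δ3=-3/2
row 1: diag=6, rhs=33; c'=1/6, d'=11/2
row 2: denom=4−1·1/6=23/6; d'=(-12−1·11/2)/(23/6)=-105/23
row 3: denom=6−1·6/23=132/23; d'=(-15−1·-105/23)/(132/23)=-20/11
back: M3=-20/11
back: M2=-105/23−6/23·-20/11=-45/11
back: M1=11/2−1/6·-45/11=68/11
M: M0=0, M1=68/11, M2=-45/11, M3=-20/11, M4=0
seg 0: a=1, c=M0/2=0, d=(M1−M0)/(6·2)=17/33, b=Δ0−h0·(2M0+M1)/6=-301/66
seg 1: a=-4, c=M1/2=34/11, d=(M2−M1)/(6·1)=-113/66, b=Δ1−h1·(2M1+M2)/6=107/66
seg 2: a=-1, c=M2/2=-45/22, d=(M3−M2)/(6·1)=25/66, b=Δ2−h2·(2M2+M3)/6=8/3
seg 3: a=0, c=M3/2=-10/11, d=(M4−M3)/(6·2)=5/33, b=Δ3−h3·(2M3+M4)/6=-19/66
t_q=9/2 → seg 3, τ=1/2; S=0+-19/66·τ+-10/11·τ²+5/33·τ³=-31/88

  seg 0: a=1 b=-301/66 c=0 d=17/33
  seg 1: a=-4 b=107/66 c=34/11 d=-113/66
  seg 2: a=-1 b=8/3 c=-45/22 d=25/66
  seg 3: a=0 b=-19/66 c=-10/11 d=5/33
S(9/2) = -31/88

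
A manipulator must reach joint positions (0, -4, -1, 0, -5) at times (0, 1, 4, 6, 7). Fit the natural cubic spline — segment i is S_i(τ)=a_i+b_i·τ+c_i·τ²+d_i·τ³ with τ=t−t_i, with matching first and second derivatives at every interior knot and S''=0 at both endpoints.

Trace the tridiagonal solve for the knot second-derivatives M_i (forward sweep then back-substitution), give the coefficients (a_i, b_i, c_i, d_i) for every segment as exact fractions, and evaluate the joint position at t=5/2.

Δ: Δ0=-4, Δ1=1, Δ2=1/2, Δ3=-5
row 1: diag=8, rhs=30; c'=3/8, d'=15/4
row 2: denom=10−3·3/8=71/8; d'=(-3−3·15/4)/(71/8)=-114/71
row 3: denom=6−2·16/71=394/71; d'=(-33−2·-114/71)/(394/71)=-2115/394
back: M3=-2115/394
back: M2=-114/71−16/71·-2115/394=-78/197
back: M1=15/4−3/8·-78/197=768/197
M: M0=0, M1=768/197, M2=-78/197, M3=-2115/394, M4=0
seg 0: a=0, c=M0/2=0, d=(M1−M0)/(6·1)=128/197, b=Δ0−h0·(2M0+M1)/6=-916/197
seg 1: a=-4, c=M1/2=384/197, d=(M2−M1)/(6·3)=-47/197, b=Δ1−h1·(2M1+M2)/6=-532/197
seg 2: a=-1, c=M2/2=-39/197, d=(M3−M2)/(6·2)=-653/1576, b=Δ2−h2·(2M2+M3)/6=503/197
seg 3: a=0, c=M3/2=-2115/788, d=(M4−M3)/(6·1)=705/788, b=Δ3−h3·(2M3+M4)/6=-1265/394
t_q=5/2 → seg 1, τ=3/2; S=-4+-532/197·τ+384/197·τ²+-47/197·τ³=-7045/1576

  seg 0: a=0 b=-916/197 c=0 d=128/197
  seg 1: a=-4 b=-532/197 c=384/197 d=-47/197
  seg 2: a=-1 b=503/197 c=-39/197 d=-653/1576
  seg 3: a=0 b=-1265/394 c=-2115/788 d=705/788
S(5/2) = -7045/1576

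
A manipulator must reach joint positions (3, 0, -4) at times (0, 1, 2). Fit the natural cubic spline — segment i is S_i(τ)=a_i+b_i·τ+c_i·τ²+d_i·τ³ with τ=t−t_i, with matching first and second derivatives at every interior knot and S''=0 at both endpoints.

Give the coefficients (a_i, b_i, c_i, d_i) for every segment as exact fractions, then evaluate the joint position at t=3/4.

  seg 0: a=3 b=-11/4 c=0 d=-1/4
  seg 1: a=0 b=-7/2 c=-3/4 d=1/4
S(3/4) = 213/256

Δ: Δ0=-3, Δ1=-4
row 1: diag=4, rhs=-6; c'=1/4, d'=-3/2
back: M1=-3/2
M: M0=0, M1=-3/2, M2=0
seg 0: a=3, c=M0/2=0, d=(M1−M0)/(6·1)=-1/4, b=Δ0−h0·(2M0+M1)/6=-11/4
seg 1: a=0, c=M1/2=-3/4, d=(M2−M1)/(6·1)=1/4, b=Δ1−h1·(2M1+M2)/6=-7/2
t_q=3/4 → seg 0, τ=3/4; S=3+-11/4·τ+0·τ²+-1/4·τ³=213/256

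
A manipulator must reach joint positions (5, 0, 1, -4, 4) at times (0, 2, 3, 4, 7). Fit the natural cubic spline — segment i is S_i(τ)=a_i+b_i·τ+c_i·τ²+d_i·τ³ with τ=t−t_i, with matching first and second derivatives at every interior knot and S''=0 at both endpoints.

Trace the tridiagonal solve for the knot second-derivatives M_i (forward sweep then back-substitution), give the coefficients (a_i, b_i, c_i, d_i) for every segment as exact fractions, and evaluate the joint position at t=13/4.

Δ: Δ0=-5/2, Δ1=1, Δ2=-5, Δ3=8/3
row 1: diag=6, rhs=21; c'=1/6, d'=7/2
row 2: denom=4−1·1/6=23/6; d'=(-36−1·7/2)/(23/6)=-237/23
row 3: denom=8−1·6/23=178/23; d'=(46−1·-237/23)/(178/23)=1295/178
back: M3=1295/178
back: M2=-237/23−6/23·1295/178=-1086/89
back: M1=7/2−1/6·-1086/89=985/178
M: M0=0, M1=985/178, M2=-1086/89, M3=1295/178, M4=0
seg 0: a=5, c=M0/2=0, d=(M1−M0)/(6·2)=985/2136, b=Δ0−h0·(2M0+M1)/6=-1160/267
seg 1: a=0, c=M1/2=985/356, d=(M2−M1)/(6·1)=-3157/1068, b=Δ1−h1·(2M1+M2)/6=635/534
seg 2: a=1, c=M2/2=-543/89, d=(M3−M2)/(6·1)=3467/1068, b=Δ2−h2·(2M2+M3)/6=-2291/1068
seg 3: a=-4, c=M3/2=1295/356, d=(M4−M3)/(6·3)=-1295/3204, b=Δ3−h3·(2M3+M4)/6=-2461/534
t_q=13/4 → seg 2, τ=1/4; S=1+-2291/1068·τ+-543/89·τ²+3467/1068·τ³=3033/22784

  seg 0: a=5 b=-1160/267 c=0 d=985/2136
  seg 1: a=0 b=635/534 c=985/356 d=-3157/1068
  seg 2: a=1 b=-2291/1068 c=-543/89 d=3467/1068
  seg 3: a=-4 b=-2461/534 c=1295/356 d=-1295/3204
S(13/4) = 3033/22784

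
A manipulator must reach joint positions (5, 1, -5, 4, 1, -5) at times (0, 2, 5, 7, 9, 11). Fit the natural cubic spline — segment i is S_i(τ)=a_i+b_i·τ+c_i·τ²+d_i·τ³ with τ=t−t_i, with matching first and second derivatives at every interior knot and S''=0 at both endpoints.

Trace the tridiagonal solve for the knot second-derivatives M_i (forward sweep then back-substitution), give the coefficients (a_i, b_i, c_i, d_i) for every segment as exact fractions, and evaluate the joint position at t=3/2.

  seg 0: a=5 b=-370/257 c=0 d=-36/257
  seg 1: a=1 b=-802/257 c=-216/257 d=104/257
  seg 2: a=-5 b=710/257 c=720/257 d=-1987/2056
  seg 3: a=4 b=1219/514 c=-3081/1028 d=1091/2056
  seg 4: a=1 b=-835/257 c=48/257 d=-8/257
S(3/2) = 1217/514

Δ: Δ0=-2, Δ1=-2, Δ2=9/2, Δ3=-3/2, Δ4=-3
row 1: diag=10, rhs=0; c'=3/10, d'=0
row 2: denom=10−3·3/10=91/10; d'=(39−3·0)/(91/10)=30/7
row 3: denom=8−2·20/91=688/91; d'=(-36−2·30/7)/(688/91)=-507/86
row 4: denom=8−2·91/344=1285/172; d'=(-9−2·-507/86)/(1285/172)=96/257
back: M4=96/257
back: M3=-507/86−91/344·96/257=-3081/514
back: M2=30/7−20/91·-3081/514=1440/257
back: M1=0−3/10·1440/257=-432/257
M: M0=0, M1=-432/257, M2=1440/257, M3=-3081/514, M4=96/257, M5=0
seg 0: a=5, c=M0/2=0, d=(M1−M0)/(6·2)=-36/257, b=Δ0−h0·(2M0+M1)/6=-370/257
seg 1: a=1, c=M1/2=-216/257, d=(M2−M1)/(6·3)=104/257, b=Δ1−h1·(2M1+M2)/6=-802/257
seg 2: a=-5, c=M2/2=720/257, d=(M3−M2)/(6·2)=-1987/2056, b=Δ2−h2·(2M2+M3)/6=710/257
seg 3: a=4, c=M3/2=-3081/1028, d=(M4−M3)/(6·2)=1091/2056, b=Δ3−h3·(2M3+M4)/6=1219/514
seg 4: a=1, c=M4/2=48/257, d=(M5−M4)/(6·2)=-8/257, b=Δ4−h4·(2M4+M5)/6=-835/257
t_q=3/2 → seg 0, τ=3/2; S=5+-370/257·τ+0·τ²+-36/257·τ³=1217/514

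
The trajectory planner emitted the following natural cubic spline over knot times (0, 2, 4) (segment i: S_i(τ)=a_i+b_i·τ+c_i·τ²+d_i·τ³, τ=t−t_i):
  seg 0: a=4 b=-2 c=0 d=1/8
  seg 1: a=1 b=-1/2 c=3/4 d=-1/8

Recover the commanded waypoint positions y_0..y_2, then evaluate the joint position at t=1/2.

y_0 = S_0(0) = a_0 = 4
y_1 = S_1(0) = a_1 = 1
y_2 = S_1(2) = 2
t_q=1/2 is in segment 0 (τ=1/2); S_0(τ)=193/64

y_0=4 y_1=1 y_2=2
S(1/2) = 193/64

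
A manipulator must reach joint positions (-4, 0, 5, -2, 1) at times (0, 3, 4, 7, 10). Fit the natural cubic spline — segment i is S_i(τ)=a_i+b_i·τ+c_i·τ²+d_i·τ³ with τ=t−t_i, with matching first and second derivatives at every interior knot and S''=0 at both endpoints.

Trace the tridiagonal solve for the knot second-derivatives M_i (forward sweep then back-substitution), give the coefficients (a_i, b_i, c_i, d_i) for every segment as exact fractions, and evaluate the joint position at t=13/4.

  seg 0: a=-4 b=-113/228 c=0 d=139/684
  seg 1: a=0 b=569/114 c=139/76 d=-415/228
  seg 2: a=5 b=727/228 c=-69/19 d=1225/2052
  seg 3: a=-2 b=-283/114 c=397/228 d=-397/2052
S(13/4) = 6487/4864

Δ: Δ0=4/3, Δ1=5, Δ2=-7/3, Δ3=1
row 1: diag=8, rhs=22; c'=1/8, d'=11/4
row 2: denom=8−1·1/8=63/8; d'=(-44−1·11/4)/(63/8)=-374/63
row 3: denom=12−3·8/21=76/7; d'=(20−3·-374/63)/(76/7)=397/114
back: M3=397/114
back: M2=-374/63−8/21·397/114=-138/19
back: M1=11/4−1/8·-138/19=139/38
M: M0=0, M1=139/38, M2=-138/19, M3=397/114, M4=0
seg 0: a=-4, c=M0/2=0, d=(M1−M0)/(6·3)=139/684, b=Δ0−h0·(2M0+M1)/6=-113/228
seg 1: a=0, c=M1/2=139/76, d=(M2−M1)/(6·1)=-415/228, b=Δ1−h1·(2M1+M2)/6=569/114
seg 2: a=5, c=M2/2=-69/19, d=(M3−M2)/(6·3)=1225/2052, b=Δ2−h2·(2M2+M3)/6=727/228
seg 3: a=-2, c=M3/2=397/228, d=(M4−M3)/(6·3)=-397/2052, b=Δ3−h3·(2M3+M4)/6=-283/114
t_q=13/4 → seg 1, τ=1/4; S=0+569/114·τ+139/76·τ²+-415/228·τ³=6487/4864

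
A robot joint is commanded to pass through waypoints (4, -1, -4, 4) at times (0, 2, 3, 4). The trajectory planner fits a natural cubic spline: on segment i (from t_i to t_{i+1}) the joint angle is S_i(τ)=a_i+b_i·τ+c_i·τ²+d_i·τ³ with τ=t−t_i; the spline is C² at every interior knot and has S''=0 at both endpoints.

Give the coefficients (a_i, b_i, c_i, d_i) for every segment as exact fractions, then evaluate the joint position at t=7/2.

  seg 0: a=4 b=-63/46 c=0 d=-13/46
  seg 1: a=-1 b=-219/46 c=-39/23 d=159/46
  seg 2: a=-4 b=51/23 c=399/46 d=-133/46
S(7/2) = -399/368

Δ: Δ0=-5/2, Δ1=-3, Δ2=8
row 1: diag=6, rhs=-3; c'=1/6, d'=-1/2
row 2: denom=4−1·1/6=23/6; d'=(66−1·-1/2)/(23/6)=399/23
back: M2=399/23
back: M1=-1/2−1/6·399/23=-78/23
M: M0=0, M1=-78/23, M2=399/23, M3=0
seg 0: a=4, c=M0/2=0, d=(M1−M0)/(6·2)=-13/46, b=Δ0−h0·(2M0+M1)/6=-63/46
seg 1: a=-1, c=M1/2=-39/23, d=(M2−M1)/(6·1)=159/46, b=Δ1−h1·(2M1+M2)/6=-219/46
seg 2: a=-4, c=M2/2=399/46, d=(M3−M2)/(6·1)=-133/46, b=Δ2−h2·(2M2+M3)/6=51/23
t_q=7/2 → seg 2, τ=1/2; S=-4+51/23·τ+399/46·τ²+-133/46·τ³=-399/368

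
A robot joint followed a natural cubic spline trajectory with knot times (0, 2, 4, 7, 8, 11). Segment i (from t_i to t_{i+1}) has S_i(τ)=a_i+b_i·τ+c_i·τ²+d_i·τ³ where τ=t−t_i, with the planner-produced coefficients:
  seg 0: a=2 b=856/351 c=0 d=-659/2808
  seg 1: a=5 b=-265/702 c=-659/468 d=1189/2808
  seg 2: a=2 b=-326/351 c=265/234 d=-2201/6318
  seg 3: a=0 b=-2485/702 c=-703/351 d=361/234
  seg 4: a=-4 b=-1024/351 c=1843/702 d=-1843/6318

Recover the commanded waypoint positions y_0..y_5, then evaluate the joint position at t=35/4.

y_0 = S_0(0) = a_0 = 2
y_1 = S_1(0) = a_1 = 5
y_2 = S_2(0) = a_2 = 2
y_3 = S_3(0) = a_3 = 0
y_4 = S_4(0) = a_4 = -4
y_5 = S_4(3) = 3
t_q=35/4 is in segment 4 (τ=3/4); S_4(τ)=-24133/4992

y_0=2 y_1=5 y_2=2 y_3=0 y_4=-4 y_5=3
S(35/4) = -24133/4992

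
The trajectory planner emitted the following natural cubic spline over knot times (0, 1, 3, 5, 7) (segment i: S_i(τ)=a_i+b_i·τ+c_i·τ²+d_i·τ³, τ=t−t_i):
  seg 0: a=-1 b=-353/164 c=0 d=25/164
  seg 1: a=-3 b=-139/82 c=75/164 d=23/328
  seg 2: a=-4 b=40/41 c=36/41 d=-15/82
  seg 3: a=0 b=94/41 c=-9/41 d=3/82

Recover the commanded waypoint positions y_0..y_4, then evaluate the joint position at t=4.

y_0=-1 y_1=-3 y_2=-4 y_3=0 y_4=4
S(4) = -191/82

y_0 = S_0(0) = a_0 = -1
y_1 = S_1(0) = a_1 = -3
y_2 = S_2(0) = a_2 = -4
y_3 = S_3(0) = a_3 = 0
y_4 = S_3(2) = 4
t_q=4 is in segment 2 (τ=1); S_2(τ)=-191/82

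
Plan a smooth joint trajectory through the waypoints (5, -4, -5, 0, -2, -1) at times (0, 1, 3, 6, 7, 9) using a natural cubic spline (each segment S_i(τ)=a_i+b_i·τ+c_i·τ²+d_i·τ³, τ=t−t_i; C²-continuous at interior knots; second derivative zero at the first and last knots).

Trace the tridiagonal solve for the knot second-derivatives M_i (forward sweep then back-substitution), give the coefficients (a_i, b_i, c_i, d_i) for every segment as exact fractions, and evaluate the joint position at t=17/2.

Δ: Δ0=-9, Δ1=-1/2, Δ2=5/3, Δ3=-2, Δ4=1/2
row 1: diag=6, rhs=51; c'=1/3, d'=17/2
row 2: denom=10−2·1/3=28/3; d'=(13−2·17/2)/(28/3)=-3/7
row 3: denom=8−3·9/28=197/28; d'=(-22−3·-3/7)/(197/28)=-580/197
row 4: denom=6−1·28/197=1154/197; d'=(15−1·-580/197)/(1154/197)=3535/1154
back: M4=3535/1154
back: M3=-580/197−28/197·3535/1154=-1950/577
back: M2=-3/7−9/28·-1950/577=759/1154
back: M1=17/2−1/3·759/1154=4778/577
M: M0=0, M1=4778/577, M2=759/1154, M3=-1950/577, M4=3535/1154, M5=0
seg 0: a=5, c=M0/2=0, d=(M1−M0)/(6·1)=2389/1731, b=Δ0−h0·(2M0+M1)/6=-17968/1731
seg 1: a=-4, c=M1/2=2389/577, d=(M2−M1)/(6·2)=-8797/13848, b=Δ1−h1·(2M1+M2)/6=-10801/1731
seg 2: a=-5, c=M2/2=759/2308, d=(M3−M2)/(6·3)=-1553/6924, b=Δ2−h2·(2M2+M3)/6=9343/3462
seg 3: a=0, c=M3/2=-975/577, d=(M4−M3)/(6·1)=7435/6924, b=Δ3−h3·(2M3+M4)/6=-9583/6924
seg 4: a=-2, c=M4/2=3535/2308, d=(M5−M4)/(6·2)=-3535/13848, b=Δ4−h4·(2M4+M5)/6=-5339/3462
t_q=17/2 → seg 4, τ=3/2; S=-2+-5339/3462·τ+3535/2308·τ²+-3535/13848·τ³=-63835/36928

  seg 0: a=5 b=-17968/1731 c=0 d=2389/1731
  seg 1: a=-4 b=-10801/1731 c=2389/577 d=-8797/13848
  seg 2: a=-5 b=9343/3462 c=759/2308 d=-1553/6924
  seg 3: a=0 b=-9583/6924 c=-975/577 d=7435/6924
  seg 4: a=-2 b=-5339/3462 c=3535/2308 d=-3535/13848
S(17/2) = -63835/36928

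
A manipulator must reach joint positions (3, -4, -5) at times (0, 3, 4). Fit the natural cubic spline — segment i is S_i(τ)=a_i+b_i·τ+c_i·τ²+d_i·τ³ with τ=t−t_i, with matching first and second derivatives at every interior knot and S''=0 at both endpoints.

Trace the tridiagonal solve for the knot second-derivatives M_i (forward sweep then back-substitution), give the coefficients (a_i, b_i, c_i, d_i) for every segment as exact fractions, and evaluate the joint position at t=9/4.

Δ: Δ0=-7/3, Δ1=-1
row 1: diag=8, rhs=8; c'=1/8, d'=1
back: M1=1
M: M0=0, M1=1, M2=0
seg 0: a=3, c=M0/2=0, d=(M1−M0)/(6·3)=1/18, b=Δ0−h0·(2M0+M1)/6=-17/6
seg 1: a=-4, c=M1/2=1/2, d=(M2−M1)/(6·1)=-1/6, b=Δ1−h1·(2M1+M2)/6=-4/3
t_q=9/4 → seg 0, τ=9/4; S=3+-17/6·τ+0·τ²+1/18·τ³=-351/128

  seg 0: a=3 b=-17/6 c=0 d=1/18
  seg 1: a=-4 b=-4/3 c=1/2 d=-1/6
S(9/4) = -351/128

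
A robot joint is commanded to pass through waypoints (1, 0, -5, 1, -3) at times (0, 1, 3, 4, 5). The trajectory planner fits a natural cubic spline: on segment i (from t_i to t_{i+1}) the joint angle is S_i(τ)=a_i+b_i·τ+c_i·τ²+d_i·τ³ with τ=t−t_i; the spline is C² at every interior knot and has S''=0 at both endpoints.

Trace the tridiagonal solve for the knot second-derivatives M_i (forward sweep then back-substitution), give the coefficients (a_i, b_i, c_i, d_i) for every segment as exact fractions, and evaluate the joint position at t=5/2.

Δ: Δ0=-1, Δ1=-5/2, Δ2=6, Δ3=-4
row 1: diag=6, rhs=-9; c'=1/3, d'=-3/2
row 2: denom=6−2·1/3=16/3; d'=(51−2·-3/2)/(16/3)=81/8
row 3: denom=4−1·3/16=61/16; d'=(-60−1·81/8)/(61/16)=-1122/61
back: M3=-1122/61
back: M2=81/8−3/16·-1122/61=828/61
back: M1=-3/2−1/3·828/61=-735/122
M: M0=0, M1=-735/122, M2=828/61, M3=-1122/61, M4=0
seg 0: a=1, c=M0/2=0, d=(M1−M0)/(6·1)=-245/244, b=Δ0−h0·(2M0+M1)/6=1/244
seg 1: a=0, c=M1/2=-735/244, d=(M2−M1)/(6·2)=797/488, b=Δ1−h1·(2M1+M2)/6=-367/122
seg 2: a=-5, c=M2/2=414/61, d=(M3−M2)/(6·1)=-325/61, b=Δ2−h2·(2M2+M3)/6=277/61
seg 3: a=1, c=M3/2=-561/61, d=(M4−M3)/(6·1)=187/61, b=Δ3−h3·(2M3+M4)/6=130/61
t_q=5/2 → seg 1, τ=3/2; S=0+-367/122·τ+-735/244·τ²+797/488·τ³=-22557/3904

  seg 0: a=1 b=1/244 c=0 d=-245/244
  seg 1: a=0 b=-367/122 c=-735/244 d=797/488
  seg 2: a=-5 b=277/61 c=414/61 d=-325/61
  seg 3: a=1 b=130/61 c=-561/61 d=187/61
S(5/2) = -22557/3904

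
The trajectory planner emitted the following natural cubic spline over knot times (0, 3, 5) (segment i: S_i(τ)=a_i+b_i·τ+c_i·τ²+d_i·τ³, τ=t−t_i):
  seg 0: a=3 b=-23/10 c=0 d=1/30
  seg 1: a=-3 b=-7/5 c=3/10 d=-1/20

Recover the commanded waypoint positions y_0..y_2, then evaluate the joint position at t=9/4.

y_0=3 y_1=-3 y_2=-5
S(9/4) = -1149/640

y_0 = S_0(0) = a_0 = 3
y_1 = S_1(0) = a_1 = -3
y_2 = S_1(2) = -5
t_q=9/4 is in segment 0 (τ=9/4); S_0(τ)=-1149/640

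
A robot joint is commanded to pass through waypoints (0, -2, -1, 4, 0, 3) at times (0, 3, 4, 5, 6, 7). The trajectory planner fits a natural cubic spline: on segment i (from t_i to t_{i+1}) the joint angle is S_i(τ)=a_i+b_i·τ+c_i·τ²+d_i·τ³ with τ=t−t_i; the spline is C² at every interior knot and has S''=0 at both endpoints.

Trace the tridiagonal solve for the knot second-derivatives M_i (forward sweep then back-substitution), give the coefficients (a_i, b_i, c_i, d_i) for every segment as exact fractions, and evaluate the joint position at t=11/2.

Δ: Δ0=-2/3, Δ1=1, Δ2=5, Δ3=-4, Δ4=3
row 1: diag=8, rhs=10; c'=1/8, d'=5/4
row 2: denom=4−1·1/8=31/8; d'=(24−1·5/4)/(31/8)=182/31
row 3: denom=4−1·8/31=116/31; d'=(-54−1·182/31)/(116/31)=-16
row 4: denom=4−1·31/116=433/116; d'=(42−1·-16)/(433/116)=6728/433
back: M4=6728/433
back: M3=-16−31/116·6728/433=-8726/433
back: M2=182/31−8/31·-8726/433=4794/433
back: M1=5/4−1/8·4794/433=-58/433
M: M0=0, M1=-58/433, M2=4794/433, M3=-8726/433, M4=6728/433, M5=0
seg 0: a=0, c=M0/2=0, d=(M1−M0)/(6·3)=-29/3897, b=Δ0−h0·(2M0+M1)/6=-779/1299
seg 1: a=-2, c=M1/2=-29/433, d=(M2−M1)/(6·1)=2426/1299, b=Δ1−h1·(2M1+M2)/6=-1040/1299
seg 2: a=-1, c=M2/2=2397/433, d=(M3−M2)/(6·1)=-6760/1299, b=Δ2−h2·(2M2+M3)/6=6064/1299
seg 3: a=4, c=M3/2=-4363/433, d=(M4−M3)/(6·1)=7727/1299, b=Δ3−h3·(2M3+M4)/6=166/1299
seg 4: a=0, c=M4/2=3364/433, d=(M5−M4)/(6·1)=-3364/1299, b=Δ4−h4·(2M4+M5)/6=-2831/1299
t_q=11/2 → seg 3, τ=1/2; S=4+166/1299·τ+-4363/433·τ²+7727/1299·τ³=7927/3464

  seg 0: a=0 b=-779/1299 c=0 d=-29/3897
  seg 1: a=-2 b=-1040/1299 c=-29/433 d=2426/1299
  seg 2: a=-1 b=6064/1299 c=2397/433 d=-6760/1299
  seg 3: a=4 b=166/1299 c=-4363/433 d=7727/1299
  seg 4: a=0 b=-2831/1299 c=3364/433 d=-3364/1299
S(11/2) = 7927/3464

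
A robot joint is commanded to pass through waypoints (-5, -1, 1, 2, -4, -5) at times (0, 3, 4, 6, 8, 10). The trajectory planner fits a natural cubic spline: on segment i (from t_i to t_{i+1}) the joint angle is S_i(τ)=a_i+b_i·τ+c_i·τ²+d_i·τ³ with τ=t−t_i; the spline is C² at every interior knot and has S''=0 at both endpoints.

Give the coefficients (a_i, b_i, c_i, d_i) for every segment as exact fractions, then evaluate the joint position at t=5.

  seg 0: a=-5 b=2018/1923 c=0 d=182/5769
  seg 1: a=-1 b=3656/1923 c=182/641 d=-356/1923
  seg 2: a=1 b=3680/1923 c=-174/641 d=-3349/15384
  seg 3: a=2 b=-6863/3846 c=-4045/2564 d=1865/3846
  seg 4: a=-4 b=-8753/3846 c=3415/2564 d=-3415/15384
S(5) = 12433/5128

Δ: Δ0=4/3, Δ1=2, Δ2=1/2, Δ3=-3, Δ4=-1/2
row 1: diag=8, rhs=4; c'=1/8, d'=1/2
row 2: denom=6−1·1/8=47/8; d'=(-9−1·1/2)/(47/8)=-76/47
row 3: denom=8−2·16/47=344/47; d'=(-21−2·-76/47)/(344/47)=-835/344
row 4: denom=8−2·47/172=641/86; d'=(15−2·-835/344)/(641/86)=3415/1282
back: M4=3415/1282
back: M3=-835/344−47/172·3415/1282=-4045/1282
back: M2=-76/47−16/47·-4045/1282=-348/641
back: M1=1/2−1/8·-348/641=364/641
M: M0=0, M1=364/641, M2=-348/641, M3=-4045/1282, M4=3415/1282, M5=0
seg 0: a=-5, c=M0/2=0, d=(M1−M0)/(6·3)=182/5769, b=Δ0−h0·(2M0+M1)/6=2018/1923
seg 1: a=-1, c=M1/2=182/641, d=(M2−M1)/(6·1)=-356/1923, b=Δ1−h1·(2M1+M2)/6=3656/1923
seg 2: a=1, c=M2/2=-174/641, d=(M3−M2)/(6·2)=-3349/15384, b=Δ2−h2·(2M2+M3)/6=3680/1923
seg 3: a=2, c=M3/2=-4045/2564, d=(M4−M3)/(6·2)=1865/3846, b=Δ3−h3·(2M3+M4)/6=-6863/3846
seg 4: a=-4, c=M4/2=3415/2564, d=(M5−M4)/(6·2)=-3415/15384, b=Δ4−h4·(2M4+M5)/6=-8753/3846
t_q=5 → seg 2, τ=1; S=1+3680/1923·τ+-174/641·τ²+-3349/15384·τ³=12433/5128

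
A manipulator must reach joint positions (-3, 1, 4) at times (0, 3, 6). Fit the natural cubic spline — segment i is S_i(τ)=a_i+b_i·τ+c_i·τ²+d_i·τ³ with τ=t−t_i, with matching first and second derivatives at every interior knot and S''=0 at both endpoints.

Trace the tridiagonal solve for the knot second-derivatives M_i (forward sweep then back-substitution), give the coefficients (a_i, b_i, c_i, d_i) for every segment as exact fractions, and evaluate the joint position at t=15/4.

Δ: Δ0=4/3, Δ1=1
row 1: diag=12, rhs=-2; c'=1/4, d'=-1/6
back: M1=-1/6
M: M0=0, M1=-1/6, M2=0
seg 0: a=-3, c=M0/2=0, d=(M1−M0)/(6·3)=-1/108, b=Δ0−h0·(2M0+M1)/6=17/12
seg 1: a=1, c=M1/2=-1/12, d=(M2−M1)/(6·3)=1/108, b=Δ1−h1·(2M1+M2)/6=7/6
t_q=15/4 → seg 1, τ=3/4; S=1+7/6·τ+-1/12·τ²+1/108·τ³=469/256

  seg 0: a=-3 b=17/12 c=0 d=-1/108
  seg 1: a=1 b=7/6 c=-1/12 d=1/108
S(15/4) = 469/256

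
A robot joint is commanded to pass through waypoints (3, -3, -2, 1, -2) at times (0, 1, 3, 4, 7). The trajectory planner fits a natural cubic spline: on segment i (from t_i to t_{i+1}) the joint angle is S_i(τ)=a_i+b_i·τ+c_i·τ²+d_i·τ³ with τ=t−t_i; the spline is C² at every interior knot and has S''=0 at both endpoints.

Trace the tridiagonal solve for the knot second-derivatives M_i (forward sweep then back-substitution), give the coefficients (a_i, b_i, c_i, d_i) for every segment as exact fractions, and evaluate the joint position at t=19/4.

Δ: Δ0=-6, Δ1=1/2, Δ2=3, Δ3=-1
row 1: diag=6, rhs=39; c'=1/3, d'=13/2
row 2: denom=6−2·1/3=16/3; d'=(15−2·13/2)/(16/3)=3/8
row 3: denom=8−1·3/16=125/16; d'=(-24−1·3/8)/(125/16)=-78/25
back: M3=-78/25
back: M2=3/8−3/16·-78/25=24/25
back: M1=13/2−1/3·24/25=309/50
M: M0=0, M1=309/50, M2=24/25, M3=-78/25, M4=0
seg 0: a=3, c=M0/2=0, d=(M1−M0)/(6·1)=103/100, b=Δ0−h0·(2M0+M1)/6=-703/100
seg 1: a=-3, c=M1/2=309/100, d=(M2−M1)/(6·2)=-87/200, b=Δ1−h1·(2M1+M2)/6=-197/50
seg 2: a=-2, c=M2/2=12/25, d=(M3−M2)/(6·1)=-17/25, b=Δ2−h2·(2M2+M3)/6=16/5
seg 3: a=1, c=M3/2=-39/25, d=(M4−M3)/(6·3)=13/75, b=Δ3−h3·(2M3+M4)/6=53/25
t_q=19/4 → seg 3, τ=3/4; S=1+53/25·τ+-39/25·τ²+13/75·τ³=2857/1600

  seg 0: a=3 b=-703/100 c=0 d=103/100
  seg 1: a=-3 b=-197/50 c=309/100 d=-87/200
  seg 2: a=-2 b=16/5 c=12/25 d=-17/25
  seg 3: a=1 b=53/25 c=-39/25 d=13/75
S(19/4) = 2857/1600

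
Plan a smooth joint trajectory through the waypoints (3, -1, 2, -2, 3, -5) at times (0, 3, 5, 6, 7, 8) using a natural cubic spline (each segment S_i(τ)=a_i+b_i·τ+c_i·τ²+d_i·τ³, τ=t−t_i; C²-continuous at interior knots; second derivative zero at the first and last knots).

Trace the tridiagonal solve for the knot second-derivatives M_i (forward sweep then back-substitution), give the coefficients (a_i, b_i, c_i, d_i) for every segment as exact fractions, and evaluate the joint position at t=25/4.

Δ: Δ0=-4/3, Δ1=3/2, Δ2=-4, Δ3=5, Δ4=-8
row 1: diag=10, rhs=17; c'=1/5, d'=17/10
row 2: denom=6−2·1/5=28/5; d'=(-33−2·17/10)/(28/5)=-13/2
row 3: denom=4−1·5/28=107/28; d'=(54−1·-13/2)/(107/28)=1694/107
row 4: denom=4−1·28/107=400/107; d'=(-78−1·1694/107)/(400/107)=-251/10
back: M4=-251/10
back: M3=1694/107−28/107·-251/10=112/5
back: M2=-13/2−5/28·112/5=-21/2
back: M1=17/10−1/5·-21/2=19/5
M: M0=0, M1=19/5, M2=-21/2, M3=112/5, M4=-251/10, M5=0
seg 0: a=3, c=M0/2=0, d=(M1−M0)/(6·3)=19/90, b=Δ0−h0·(2M0+M1)/6=-97/30
seg 1: a=-1, c=M1/2=19/10, d=(M2−M1)/(6·2)=-143/120, b=Δ1−h1·(2M1+M2)/6=37/15
seg 2: a=2, c=M2/2=-21/4, d=(M3−M2)/(6·1)=329/60, b=Δ2−h2·(2M2+M3)/6=-127/30
seg 3: a=-2, c=M3/2=56/5, d=(M4−M3)/(6·1)=-95/12, b=Δ3−h3·(2M3+M4)/6=103/60
seg 4: a=3, c=M4/2=-251/20, d=(M5−M4)/(6·1)=251/60, b=Δ4−h4·(2M4+M5)/6=11/30
t_q=25/4 → seg 3, τ=1/4; S=-2+103/60·τ+56/5·τ²+-95/12·τ³=-1273/1280

  seg 0: a=3 b=-97/30 c=0 d=19/90
  seg 1: a=-1 b=37/15 c=19/10 d=-143/120
  seg 2: a=2 b=-127/30 c=-21/4 d=329/60
  seg 3: a=-2 b=103/60 c=56/5 d=-95/12
  seg 4: a=3 b=11/30 c=-251/20 d=251/60
S(25/4) = -1273/1280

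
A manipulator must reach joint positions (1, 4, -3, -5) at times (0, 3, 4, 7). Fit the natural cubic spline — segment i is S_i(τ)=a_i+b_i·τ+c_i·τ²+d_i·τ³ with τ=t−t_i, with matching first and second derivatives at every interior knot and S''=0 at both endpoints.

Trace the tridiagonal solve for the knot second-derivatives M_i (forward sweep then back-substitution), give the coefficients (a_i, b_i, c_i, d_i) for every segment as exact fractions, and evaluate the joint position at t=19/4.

  seg 0: a=1 b=274/63 c=0 d=-211/567
  seg 1: a=4 b=-359/63 c=-211/63 d=43/21
  seg 2: a=-3 b=-394/63 c=176/63 d=-176/567
S(19/4) = -25/4

Δ: Δ0=1, Δ1=-7, Δ2=-2/3
row 1: diag=8, rhs=-48; c'=1/8, d'=-6
row 2: denom=8−1·1/8=63/8; d'=(38−1·-6)/(63/8)=352/63
back: M2=352/63
back: M1=-6−1/8·352/63=-422/63
M: M0=0, M1=-422/63, M2=352/63, M3=0
seg 0: a=1, c=M0/2=0, d=(M1−M0)/(6·3)=-211/567, b=Δ0−h0·(2M0+M1)/6=274/63
seg 1: a=4, c=M1/2=-211/63, d=(M2−M1)/(6·1)=43/21, b=Δ1−h1·(2M1+M2)/6=-359/63
seg 2: a=-3, c=M2/2=176/63, d=(M3−M2)/(6·3)=-176/567, b=Δ2−h2·(2M2+M3)/6=-394/63
t_q=19/4 → seg 2, τ=3/4; S=-3+-394/63·τ+176/63·τ²+-176/567·τ³=-25/4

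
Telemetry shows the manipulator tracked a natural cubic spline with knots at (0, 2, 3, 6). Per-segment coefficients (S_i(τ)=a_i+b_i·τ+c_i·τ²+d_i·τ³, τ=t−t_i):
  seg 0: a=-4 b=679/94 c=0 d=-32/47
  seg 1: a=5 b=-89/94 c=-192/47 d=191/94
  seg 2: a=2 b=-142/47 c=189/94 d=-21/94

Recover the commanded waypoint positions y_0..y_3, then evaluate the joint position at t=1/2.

y_0 = S_0(0) = a_0 = -4
y_1 = S_1(0) = a_1 = 5
y_2 = S_2(0) = a_2 = 2
y_3 = S_2(3) = 5
t_q=1/2 is in segment 0 (τ=1/2); S_0(τ)=-89/188

y_0=-4 y_1=5 y_2=2 y_3=5
S(1/2) = -89/188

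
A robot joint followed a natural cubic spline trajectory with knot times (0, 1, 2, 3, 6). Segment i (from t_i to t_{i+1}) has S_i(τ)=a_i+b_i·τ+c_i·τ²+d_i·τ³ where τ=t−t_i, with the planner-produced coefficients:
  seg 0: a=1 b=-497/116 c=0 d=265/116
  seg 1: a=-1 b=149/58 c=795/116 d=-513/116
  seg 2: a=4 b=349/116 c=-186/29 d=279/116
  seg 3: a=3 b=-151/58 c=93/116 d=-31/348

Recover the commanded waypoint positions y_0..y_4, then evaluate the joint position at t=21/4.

y_0=1 y_1=-1 y_2=4 y_3=3 y_4=0
S(21/4) = 1383/7424

y_0 = S_0(0) = a_0 = 1
y_1 = S_1(0) = a_1 = -1
y_2 = S_2(0) = a_2 = 4
y_3 = S_3(0) = a_3 = 3
y_4 = S_3(3) = 0
t_q=21/4 is in segment 3 (τ=9/4); S_3(τ)=1383/7424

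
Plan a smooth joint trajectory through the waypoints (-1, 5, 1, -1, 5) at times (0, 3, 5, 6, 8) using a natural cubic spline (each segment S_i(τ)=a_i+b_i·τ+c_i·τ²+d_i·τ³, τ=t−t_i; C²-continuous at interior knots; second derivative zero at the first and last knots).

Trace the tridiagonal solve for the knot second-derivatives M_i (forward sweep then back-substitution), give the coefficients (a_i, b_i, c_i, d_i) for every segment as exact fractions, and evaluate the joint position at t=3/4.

Δ: Δ0=2, Δ1=-2, Δ2=-2, Δ3=3
row 1: diag=10, rhs=-24; c'=1/5, d'=-12/5
row 2: denom=6−2·1/5=28/5; d'=(0−2·-12/5)/(28/5)=6/7
row 3: denom=6−1·5/28=163/28; d'=(30−1·6/7)/(163/28)=816/163
back: M3=816/163
back: M2=6/7−5/28·816/163=-6/163
back: M1=-12/5−1/5·-6/163=-390/163
M: M0=0, M1=-390/163, M2=-6/163, M3=816/163, M4=0
seg 0: a=-1, c=M0/2=0, d=(M1−M0)/(6·3)=-65/489, b=Δ0−h0·(2M0+M1)/6=521/163
seg 1: a=5, c=M1/2=-195/163, d=(M2−M1)/(6·2)=32/163, b=Δ1−h1·(2M1+M2)/6=-64/163
seg 2: a=1, c=M2/2=-3/163, d=(M3−M2)/(6·1)=137/163, b=Δ2−h2·(2M2+M3)/6=-460/163
seg 3: a=-1, c=M3/2=408/163, d=(M4−M3)/(6·2)=-68/163, b=Δ3−h3·(2M3+M4)/6=-55/163
t_q=3/4 → seg 0, τ=3/4; S=-1+521/163·τ+0·τ²+-65/489·τ³=13991/10432

  seg 0: a=-1 b=521/163 c=0 d=-65/489
  seg 1: a=5 b=-64/163 c=-195/163 d=32/163
  seg 2: a=1 b=-460/163 c=-3/163 d=137/163
  seg 3: a=-1 b=-55/163 c=408/163 d=-68/163
S(3/4) = 13991/10432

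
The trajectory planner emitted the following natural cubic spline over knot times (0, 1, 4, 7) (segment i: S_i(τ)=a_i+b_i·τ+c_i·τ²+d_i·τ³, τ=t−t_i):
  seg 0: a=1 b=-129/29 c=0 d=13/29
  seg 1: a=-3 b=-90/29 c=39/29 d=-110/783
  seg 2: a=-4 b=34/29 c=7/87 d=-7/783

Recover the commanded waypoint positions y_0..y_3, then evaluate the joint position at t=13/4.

y_0=1 y_1=-3 y_2=-4 y_3=0
S(13/4) = -4431/928

y_0 = S_0(0) = a_0 = 1
y_1 = S_1(0) = a_1 = -3
y_2 = S_2(0) = a_2 = -4
y_3 = S_2(3) = 0
t_q=13/4 is in segment 1 (τ=9/4); S_1(τ)=-4431/928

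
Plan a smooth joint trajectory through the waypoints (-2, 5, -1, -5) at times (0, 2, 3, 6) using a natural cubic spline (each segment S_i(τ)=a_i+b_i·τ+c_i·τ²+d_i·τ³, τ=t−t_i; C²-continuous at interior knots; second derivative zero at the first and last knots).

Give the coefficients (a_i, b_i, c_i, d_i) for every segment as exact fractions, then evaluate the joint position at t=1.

Δ: Δ0=7/2, Δ1=-6, Δ2=-4/3
row 1: diag=6, rhs=-57; c'=1/6, d'=-19/2
row 2: denom=8−1·1/6=47/6; d'=(28−1·-19/2)/(47/6)=225/47
back: M2=225/47
back: M1=-19/2−1/6·225/47=-484/47
M: M0=0, M1=-484/47, M2=225/47, M3=0
seg 0: a=-2, c=M0/2=0, d=(M1−M0)/(6·2)=-121/141, b=Δ0−h0·(2M0+M1)/6=1955/282
seg 1: a=5, c=M1/2=-242/47, d=(M2−M1)/(6·1)=709/282, b=Δ1−h1·(2M1+M2)/6=-949/282
seg 2: a=-1, c=M2/2=225/94, d=(M3−M2)/(6·3)=-25/94, b=Δ2−h2·(2M2+M3)/6=-863/141
t_q=1 → seg 0, τ=1; S=-2+1955/282·τ+0·τ²+-121/141·τ³=383/94

  seg 0: a=-2 b=1955/282 c=0 d=-121/141
  seg 1: a=5 b=-949/282 c=-242/47 d=709/282
  seg 2: a=-1 b=-863/141 c=225/94 d=-25/94
S(1) = 383/94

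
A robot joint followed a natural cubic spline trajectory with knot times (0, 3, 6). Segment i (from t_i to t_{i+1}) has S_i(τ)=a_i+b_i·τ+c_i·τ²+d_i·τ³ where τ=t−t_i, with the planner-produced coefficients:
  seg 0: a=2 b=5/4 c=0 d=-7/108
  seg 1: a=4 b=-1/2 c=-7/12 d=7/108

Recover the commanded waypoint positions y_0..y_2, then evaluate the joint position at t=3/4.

y_0=2 y_1=4 y_2=-1
S(3/4) = 745/256

y_0 = S_0(0) = a_0 = 2
y_1 = S_1(0) = a_1 = 4
y_2 = S_1(3) = -1
t_q=3/4 is in segment 0 (τ=3/4); S_0(τ)=745/256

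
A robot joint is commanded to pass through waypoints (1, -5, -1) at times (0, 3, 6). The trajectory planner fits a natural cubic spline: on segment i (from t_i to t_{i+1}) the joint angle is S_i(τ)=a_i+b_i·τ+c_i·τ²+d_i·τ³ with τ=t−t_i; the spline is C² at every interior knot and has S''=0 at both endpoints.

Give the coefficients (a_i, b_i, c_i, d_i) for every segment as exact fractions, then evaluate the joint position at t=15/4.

Δ: Δ0=-2, Δ1=4/3
row 1: diag=12, rhs=20; c'=1/4, d'=5/3
back: M1=5/3
M: M0=0, M1=5/3, M2=0
seg 0: a=1, c=M0/2=0, d=(M1−M0)/(6·3)=5/54, b=Δ0−h0·(2M0+M1)/6=-17/6
seg 1: a=-5, c=M1/2=5/6, d=(M2−M1)/(6·3)=-5/54, b=Δ1−h1·(2M1+M2)/6=-1/3
t_q=15/4 → seg 1, τ=3/4; S=-5+-1/3·τ+5/6·τ²+-5/54·τ³=-617/128

  seg 0: a=1 b=-17/6 c=0 d=5/54
  seg 1: a=-5 b=-1/3 c=5/6 d=-5/54
S(15/4) = -617/128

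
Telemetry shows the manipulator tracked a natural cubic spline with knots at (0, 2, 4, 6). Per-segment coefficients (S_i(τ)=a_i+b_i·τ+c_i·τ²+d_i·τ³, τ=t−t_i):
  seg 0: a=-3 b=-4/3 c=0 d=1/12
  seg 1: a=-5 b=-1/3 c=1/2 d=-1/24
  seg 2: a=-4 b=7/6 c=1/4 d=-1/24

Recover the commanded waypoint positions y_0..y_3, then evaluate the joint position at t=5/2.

y_0 = S_0(0) = a_0 = -3
y_1 = S_1(0) = a_1 = -5
y_2 = S_2(0) = a_2 = -4
y_3 = S_2(2) = -1
t_q=5/2 is in segment 1 (τ=1/2); S_1(τ)=-323/64

y_0=-3 y_1=-5 y_2=-4 y_3=-1
S(5/2) = -323/64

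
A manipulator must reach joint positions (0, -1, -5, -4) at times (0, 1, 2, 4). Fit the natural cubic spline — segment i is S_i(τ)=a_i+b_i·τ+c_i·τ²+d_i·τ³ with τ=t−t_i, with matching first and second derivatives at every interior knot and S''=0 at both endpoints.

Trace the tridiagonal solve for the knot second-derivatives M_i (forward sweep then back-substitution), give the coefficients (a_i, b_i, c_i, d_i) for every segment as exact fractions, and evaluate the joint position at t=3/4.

Δ: Δ0=-1, Δ1=-4, Δ2=1/2
row 1: diag=4, rhs=-18; c'=1/4, d'=-9/2
row 2: denom=6−1·1/4=23/4; d'=(27−1·-9/2)/(23/4)=126/23
back: M2=126/23
back: M1=-9/2−1/4·126/23=-135/23
M: M0=0, M1=-135/23, M2=126/23, M3=0
seg 0: a=0, c=M0/2=0, d=(M1−M0)/(6·1)=-45/46, b=Δ0−h0·(2M0+M1)/6=-1/46
seg 1: a=-1, c=M1/2=-135/46, d=(M2−M1)/(6·1)=87/46, b=Δ1−h1·(2M1+M2)/6=-68/23
seg 2: a=-5, c=M2/2=63/23, d=(M3−M2)/(6·2)=-21/46, b=Δ2−h2·(2M2+M3)/6=-145/46
t_q=3/4 → seg 0, τ=3/4; S=0+-1/46·τ+0·τ²+-45/46·τ³=-1263/2944

  seg 0: a=0 b=-1/46 c=0 d=-45/46
  seg 1: a=-1 b=-68/23 c=-135/46 d=87/46
  seg 2: a=-5 b=-145/46 c=63/23 d=-21/46
S(3/4) = -1263/2944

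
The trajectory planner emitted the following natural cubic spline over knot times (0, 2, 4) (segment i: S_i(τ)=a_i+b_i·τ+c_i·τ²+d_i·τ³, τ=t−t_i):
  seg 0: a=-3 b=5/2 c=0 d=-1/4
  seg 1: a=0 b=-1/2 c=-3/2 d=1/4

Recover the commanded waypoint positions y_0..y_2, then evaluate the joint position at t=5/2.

y_0=-3 y_1=0 y_2=-5
S(5/2) = -19/32

y_0 = S_0(0) = a_0 = -3
y_1 = S_1(0) = a_1 = 0
y_2 = S_1(2) = -5
t_q=5/2 is in segment 1 (τ=1/2); S_1(τ)=-19/32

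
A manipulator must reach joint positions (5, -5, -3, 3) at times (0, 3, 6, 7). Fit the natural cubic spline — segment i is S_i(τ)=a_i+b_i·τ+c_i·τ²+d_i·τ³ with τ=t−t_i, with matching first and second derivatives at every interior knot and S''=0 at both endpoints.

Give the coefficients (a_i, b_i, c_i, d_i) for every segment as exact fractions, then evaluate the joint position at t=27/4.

Δ: Δ0=-10/3, Δ1=2/3, Δ2=6
row 1: diag=12, rhs=24; c'=1/4, d'=2
row 2: denom=8−3·1/4=29/4; d'=(32−3·2)/(29/4)=104/29
back: M2=104/29
back: M1=2−1/4·104/29=32/29
M: M0=0, M1=32/29, M2=104/29, M3=0
seg 0: a=5, c=M0/2=0, d=(M1−M0)/(6·3)=16/261, b=Δ0−h0·(2M0+M1)/6=-338/87
seg 1: a=-5, c=M1/2=16/29, d=(M2−M1)/(6·3)=4/29, b=Δ1−h1·(2M1+M2)/6=-194/87
seg 2: a=-3, c=M2/2=52/29, d=(M3−M2)/(6·1)=-52/87, b=Δ2−h2·(2M2+M3)/6=418/87
t_q=27/4 → seg 2, τ=3/4; S=-3+418/87·τ+52/29·τ²+-52/87·τ³=631/464

  seg 0: a=5 b=-338/87 c=0 d=16/261
  seg 1: a=-5 b=-194/87 c=16/29 d=4/29
  seg 2: a=-3 b=418/87 c=52/29 d=-52/87
S(27/4) = 631/464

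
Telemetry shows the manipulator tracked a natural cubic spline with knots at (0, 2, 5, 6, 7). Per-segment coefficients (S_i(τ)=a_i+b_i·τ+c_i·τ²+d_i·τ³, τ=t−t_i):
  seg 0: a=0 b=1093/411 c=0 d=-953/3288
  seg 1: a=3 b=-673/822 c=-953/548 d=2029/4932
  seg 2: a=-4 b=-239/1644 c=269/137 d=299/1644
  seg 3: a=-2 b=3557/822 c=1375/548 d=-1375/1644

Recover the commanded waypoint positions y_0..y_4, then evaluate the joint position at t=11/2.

y_0=0 y_1=3 y_2=-4 y_3=-2 y_4=4
S(11/2) = -15603/4384

y_0 = S_0(0) = a_0 = 0
y_1 = S_1(0) = a_1 = 3
y_2 = S_2(0) = a_2 = -4
y_3 = S_3(0) = a_3 = -2
y_4 = S_3(1) = 4
t_q=11/2 is in segment 2 (τ=1/2); S_2(τ)=-15603/4384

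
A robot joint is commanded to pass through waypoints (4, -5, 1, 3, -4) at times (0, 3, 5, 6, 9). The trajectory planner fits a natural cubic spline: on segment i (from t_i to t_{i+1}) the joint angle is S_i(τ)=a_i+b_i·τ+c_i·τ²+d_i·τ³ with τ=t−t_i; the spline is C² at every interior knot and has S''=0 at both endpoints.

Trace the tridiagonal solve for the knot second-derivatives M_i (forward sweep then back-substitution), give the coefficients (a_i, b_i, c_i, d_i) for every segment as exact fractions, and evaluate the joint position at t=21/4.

Δ: Δ0=-3, Δ1=3, Δ2=2, Δ3=-7/3
row 1: diag=10, rhs=36; c'=1/5, d'=18/5
row 2: denom=6−2·1/5=28/5; d'=(-6−2·18/5)/(28/5)=-33/14
row 3: denom=8−1·5/28=219/28; d'=(-26−1·-33/14)/(219/28)=-662/219
back: M3=-662/219
back: M2=-33/14−5/28·-662/219=-398/219
back: M1=18/5−1/5·-398/219=868/219
M: M0=0, M1=868/219, M2=-398/219, M3=-662/219, M4=0
seg 0: a=4, c=M0/2=0, d=(M1−M0)/(6·3)=434/1971, b=Δ0−h0·(2M0+M1)/6=-1091/219
seg 1: a=-5, c=M1/2=434/219, d=(M2−M1)/(6·2)=-211/438, b=Δ1−h1·(2M1+M2)/6=211/219
seg 2: a=1, c=M2/2=-199/219, d=(M3−M2)/(6·1)=-44/219, b=Δ2−h2·(2M2+M3)/6=227/73
seg 3: a=3, c=M3/2=-331/219, d=(M4−M3)/(6·3)=331/1971, b=Δ3−h3·(2M3+M4)/6=151/219
t_q=21/4 → seg 2, τ=1/4; S=1+227/73·τ+-199/219·τ²+-44/219·τ³=1003/584

  seg 0: a=4 b=-1091/219 c=0 d=434/1971
  seg 1: a=-5 b=211/219 c=434/219 d=-211/438
  seg 2: a=1 b=227/73 c=-199/219 d=-44/219
  seg 3: a=3 b=151/219 c=-331/219 d=331/1971
S(21/4) = 1003/584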